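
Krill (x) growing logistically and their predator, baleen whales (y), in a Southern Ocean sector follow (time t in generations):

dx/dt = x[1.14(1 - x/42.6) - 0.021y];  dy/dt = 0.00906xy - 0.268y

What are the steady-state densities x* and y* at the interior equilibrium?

From dy/dt = 0 with y > 0: 0.00906x* = 0.268, so x* = 29.6.
Substitute into dx/dt = 0: 1.14(1 - 29.6/42.6) = 0.021y*.
The bracket is 0.306, giving y* = 0.348/0.021 = 16.6.

x* ≈ 29.6, y* ≈ 16.6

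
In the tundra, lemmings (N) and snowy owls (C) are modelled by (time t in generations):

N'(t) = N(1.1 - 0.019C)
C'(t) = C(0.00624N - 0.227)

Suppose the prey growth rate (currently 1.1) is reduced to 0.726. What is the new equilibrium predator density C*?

At the interior fixed point, setting dN/dt = 0 with N > 0 fixes C* = (prey growth rate)/(NC coefficient) — independent of the other coefficients.
With the change, C* = 0.726/0.019 = 38.2; it falls from 57.9.

C* ≈ 38.2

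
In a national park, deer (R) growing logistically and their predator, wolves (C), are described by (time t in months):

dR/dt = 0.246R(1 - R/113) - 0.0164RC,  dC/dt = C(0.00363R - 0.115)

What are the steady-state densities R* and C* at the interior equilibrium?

From dC/dt = 0 with C > 0: 0.00363R* = 0.115, so R* = 31.7.
Substitute into dR/dt = 0: 0.246(1 - 31.7/113) = 0.0164C*.
The bracket is 0.72, giving C* = 0.177/0.0164 = 10.8.

R* ≈ 31.7, C* ≈ 10.8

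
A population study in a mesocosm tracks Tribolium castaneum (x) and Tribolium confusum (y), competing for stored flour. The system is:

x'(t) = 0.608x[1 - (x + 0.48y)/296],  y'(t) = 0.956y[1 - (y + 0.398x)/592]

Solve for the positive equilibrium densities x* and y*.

Setting both brackets to zero gives the nullclines x + 0.48y = 296 and 0.398x + y = 592.
Substituting y = 592 - 0.398x into the first: x(1 - 0.48·0.398) = 296 - 0.48·592.
So x* = 11.8/0.809 = 14.6, and then y* = 592 - 0.398·14.6 = 586.

x* ≈ 14.6, y* ≈ 586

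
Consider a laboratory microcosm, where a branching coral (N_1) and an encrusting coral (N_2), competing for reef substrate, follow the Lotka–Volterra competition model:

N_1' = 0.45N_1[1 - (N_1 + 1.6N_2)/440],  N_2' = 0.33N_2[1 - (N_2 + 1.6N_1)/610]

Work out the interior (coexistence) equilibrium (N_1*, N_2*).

N_1* ≈ 344, N_2* ≈ 60.3

Setting both brackets to zero gives the nullclines N_1 + 1.6N_2 = 440 and 1.6N_1 + N_2 = 610.
Substituting N_2 = 610 - 1.6N_1 into the first: N_1(1 - 1.6·1.6) = 440 - 1.6·610.
So N_1* = -536/-1.56 = 344, and then N_2* = 610 - 1.6·344 = 60.3.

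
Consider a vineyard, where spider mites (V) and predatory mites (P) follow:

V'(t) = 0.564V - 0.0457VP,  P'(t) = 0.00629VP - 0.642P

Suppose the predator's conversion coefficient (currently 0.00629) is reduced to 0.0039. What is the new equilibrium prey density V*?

V* ≈ 165

At the interior fixed point, setting dP/dt = 0 with P > 0 fixes V* = (predator death rate)/(VP coefficient) — independent of the other coefficients.
With the change, V* = 0.642/0.0039 = 165; it rises from 102.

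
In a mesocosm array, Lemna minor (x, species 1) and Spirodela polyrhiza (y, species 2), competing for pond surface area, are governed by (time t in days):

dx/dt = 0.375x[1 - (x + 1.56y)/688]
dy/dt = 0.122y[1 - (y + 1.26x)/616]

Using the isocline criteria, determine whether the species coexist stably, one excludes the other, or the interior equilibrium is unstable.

Compare the nullcline intercepts: K1/α12 = 688/1.56 = 441 < K2 = 616; K2/α21 = 616/1.26 = 489 < K1 = 688.
Since both are reversed, neither can invade when rare; the interior point is a saddle.

unstable coexistence (outcome depends on initial conditions)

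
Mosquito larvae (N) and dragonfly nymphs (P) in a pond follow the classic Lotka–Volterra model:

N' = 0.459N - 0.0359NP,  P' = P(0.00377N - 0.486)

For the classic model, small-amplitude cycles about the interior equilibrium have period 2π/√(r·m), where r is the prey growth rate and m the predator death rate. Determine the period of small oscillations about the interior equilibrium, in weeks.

T ≈ 13.3 weeks

Here r = 0.459 and m = 0.486, so r·m = 0.223.
ω = √0.223 = 0.472 per week, hence T = 2π/ω ≈ 13.3 weeks.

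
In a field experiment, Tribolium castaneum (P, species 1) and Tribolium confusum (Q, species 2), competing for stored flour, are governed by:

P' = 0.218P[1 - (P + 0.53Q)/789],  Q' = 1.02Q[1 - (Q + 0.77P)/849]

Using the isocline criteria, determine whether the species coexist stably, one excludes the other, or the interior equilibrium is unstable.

Compare the nullcline intercepts: K1/α12 = 789/0.53 = 1490 > K2 = 849; K2/α21 = 849/0.77 = 1100 > K1 = 789.
Since both inequalities hold, each species can invade when rare, so the interior equilibrium is stable.

stable coexistence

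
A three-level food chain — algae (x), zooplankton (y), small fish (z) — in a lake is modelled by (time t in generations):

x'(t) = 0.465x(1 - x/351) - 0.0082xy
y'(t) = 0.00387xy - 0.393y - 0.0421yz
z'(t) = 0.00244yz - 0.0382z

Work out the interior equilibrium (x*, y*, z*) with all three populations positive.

x* ≈ 254, y* ≈ 15.7, z* ≈ 14

From dz/dt = 0: 0.00244y* = 0.0382, so y* = 15.7.
From dx/dt = 0: 0.465(1 - x*/351) = 0.0082·15.7, giving x* = 351·(1 - 0.276) = 254.
From dy/dt = 0: 0.00387·254 - 0.393 = 0.0421z*, so z* = 0.59/0.0421 = 14.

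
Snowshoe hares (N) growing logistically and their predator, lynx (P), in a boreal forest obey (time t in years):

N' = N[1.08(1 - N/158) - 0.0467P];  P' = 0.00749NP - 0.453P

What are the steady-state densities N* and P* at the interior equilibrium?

From dP/dt = 0 with P > 0: 0.00749N* = 0.453, so N* = 60.5.
Substitute into dN/dt = 0: 1.08(1 - 60.5/158) = 0.0467P*.
The bracket is 0.617, giving P* = 0.667/0.0467 = 14.3.

N* ≈ 60.5, P* ≈ 14.3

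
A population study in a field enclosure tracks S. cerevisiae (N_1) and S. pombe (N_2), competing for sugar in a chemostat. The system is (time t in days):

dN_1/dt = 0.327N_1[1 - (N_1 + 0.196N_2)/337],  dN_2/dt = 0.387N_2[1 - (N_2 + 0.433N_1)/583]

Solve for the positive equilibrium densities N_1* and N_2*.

Setting both brackets to zero gives the nullclines N_1 + 0.196N_2 = 337 and 0.433N_1 + N_2 = 583.
Substituting N_2 = 583 - 0.433N_1 into the first: N_1(1 - 0.196·0.433) = 337 - 0.196·583.
So N_1* = 223/0.915 = 243, and then N_2* = 583 - 0.433·243 = 478.

N_1* ≈ 243, N_2* ≈ 478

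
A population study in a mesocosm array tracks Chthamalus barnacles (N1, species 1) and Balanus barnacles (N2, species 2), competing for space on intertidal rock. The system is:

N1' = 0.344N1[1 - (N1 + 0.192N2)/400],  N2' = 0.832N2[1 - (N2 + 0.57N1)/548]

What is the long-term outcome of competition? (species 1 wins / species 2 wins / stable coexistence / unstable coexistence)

stable coexistence

Compare the nullcline intercepts: K1/α12 = 400/0.192 = 2080 > K2 = 548; K2/α21 = 548/0.57 = 961 > K1 = 400.
Since both inequalities hold, each species can invade when rare, so the interior equilibrium is stable.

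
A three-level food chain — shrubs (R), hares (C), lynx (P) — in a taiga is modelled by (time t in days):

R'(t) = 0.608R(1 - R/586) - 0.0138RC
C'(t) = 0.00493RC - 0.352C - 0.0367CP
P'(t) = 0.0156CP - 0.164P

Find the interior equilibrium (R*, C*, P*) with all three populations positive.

From dP/dt = 0: 0.0156C* = 0.164, so C* = 10.5.
From dR/dt = 0: 0.608(1 - R*/586) = 0.0138·10.5, giving R* = 586·(1 - 0.239) = 446.
From dC/dt = 0: 0.00493·446 - 0.352 = 0.0367P*, so P* = 1.85/0.0367 = 50.3.

R* ≈ 446, C* ≈ 10.5, P* ≈ 50.3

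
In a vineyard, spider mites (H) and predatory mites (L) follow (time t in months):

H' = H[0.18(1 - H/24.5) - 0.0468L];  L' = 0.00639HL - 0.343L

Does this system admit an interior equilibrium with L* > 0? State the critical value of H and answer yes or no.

Threshold H = 53.7; K < 53.7, so no, the predator goes extinct.

The predator equation gives dL/dt > 0 only when H > 0.343/0.00639 = 53.7.
Without the predator, H → K = 24.5. Since 24.5 < 53.7, the predator cannot invade.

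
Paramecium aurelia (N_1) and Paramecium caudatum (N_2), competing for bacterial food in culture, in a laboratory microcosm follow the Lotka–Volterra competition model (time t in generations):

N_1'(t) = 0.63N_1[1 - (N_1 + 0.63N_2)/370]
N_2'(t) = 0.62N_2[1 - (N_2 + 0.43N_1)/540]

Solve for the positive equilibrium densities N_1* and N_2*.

Setting both brackets to zero gives the nullclines N_1 + 0.63N_2 = 370 and 0.43N_1 + N_2 = 540.
Substituting N_2 = 540 - 0.43N_1 into the first: N_1(1 - 0.63·0.43) = 370 - 0.63·540.
So N_1* = 29.8/0.729 = 40.9, and then N_2* = 540 - 0.43·40.9 = 522.

N_1* ≈ 40.9, N_2* ≈ 522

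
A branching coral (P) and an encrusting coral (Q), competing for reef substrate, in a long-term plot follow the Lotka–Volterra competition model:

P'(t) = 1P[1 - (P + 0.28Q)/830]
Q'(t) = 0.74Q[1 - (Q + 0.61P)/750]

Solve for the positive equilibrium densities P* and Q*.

P* ≈ 748, Q* ≈ 294

Setting both brackets to zero gives the nullclines P + 0.28Q = 830 and 0.61P + Q = 750.
Substituting Q = 750 - 0.61P into the first: P(1 - 0.28·0.61) = 830 - 0.28·750.
So P* = 620/0.829 = 748, and then Q* = 750 - 0.61·748 = 294.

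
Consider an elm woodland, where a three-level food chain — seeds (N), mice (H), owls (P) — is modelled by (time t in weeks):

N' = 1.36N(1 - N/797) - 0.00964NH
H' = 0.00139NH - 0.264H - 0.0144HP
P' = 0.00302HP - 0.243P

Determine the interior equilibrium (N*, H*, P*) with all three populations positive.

From dP/dt = 0: 0.00302H* = 0.243, so H* = 80.5.
From dN/dt = 0: 1.36(1 - N*/797) = 0.00964·80.5, giving N* = 797·(1 - 0.57) = 342.
From dH/dt = 0: 0.00139·342 - 0.264 = 0.0144P*, so P* = 0.212/0.0144 = 14.7.

N* ≈ 342, H* ≈ 80.5, P* ≈ 14.7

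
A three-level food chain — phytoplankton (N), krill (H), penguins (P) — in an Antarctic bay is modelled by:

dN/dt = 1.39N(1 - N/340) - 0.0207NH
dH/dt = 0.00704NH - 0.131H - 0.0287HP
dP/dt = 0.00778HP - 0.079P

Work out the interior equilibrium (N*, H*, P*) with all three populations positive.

N* ≈ 289, H* ≈ 10.2, P* ≈ 66.2

From dP/dt = 0: 0.00778H* = 0.079, so H* = 10.2.
From dN/dt = 0: 1.39(1 - N*/340) = 0.0207·10.2, giving N* = 340·(1 - 0.151) = 289.
From dH/dt = 0: 0.00704·289 - 0.131 = 0.0287P*, so P* = 1.9/0.0287 = 66.2.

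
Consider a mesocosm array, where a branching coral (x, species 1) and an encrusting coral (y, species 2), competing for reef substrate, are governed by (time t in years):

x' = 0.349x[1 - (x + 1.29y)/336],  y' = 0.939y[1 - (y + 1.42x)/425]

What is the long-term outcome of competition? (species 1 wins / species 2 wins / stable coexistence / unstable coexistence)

Compare the nullcline intercepts: K1/α12 = 336/1.29 = 260 < K2 = 425; K2/α21 = 425/1.42 = 299 < K1 = 336.
Since both are reversed, neither can invade when rare; the interior point is a saddle.

unstable coexistence (outcome depends on initial conditions)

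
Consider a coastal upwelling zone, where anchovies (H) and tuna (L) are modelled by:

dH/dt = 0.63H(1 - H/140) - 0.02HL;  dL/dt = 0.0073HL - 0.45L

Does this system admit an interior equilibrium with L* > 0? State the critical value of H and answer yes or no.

Threshold H = 61.6; K > 61.6, so yes, the predator persists.

The predator equation gives dL/dt > 0 only when H > 0.45/0.0073 = 61.6.
Without the predator, H → K = 140. Since 140 > 61.6, the predator can invade and persist.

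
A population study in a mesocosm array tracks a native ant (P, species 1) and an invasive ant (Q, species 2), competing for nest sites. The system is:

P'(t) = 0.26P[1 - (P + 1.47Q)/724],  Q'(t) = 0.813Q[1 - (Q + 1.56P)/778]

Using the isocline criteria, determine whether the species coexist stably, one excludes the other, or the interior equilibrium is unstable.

unstable coexistence (outcome depends on initial conditions)

Compare the nullcline intercepts: K1/α12 = 724/1.47 = 493 < K2 = 778; K2/α21 = 778/1.56 = 499 < K1 = 724.
Since both are reversed, neither can invade when rare; the interior point is a saddle.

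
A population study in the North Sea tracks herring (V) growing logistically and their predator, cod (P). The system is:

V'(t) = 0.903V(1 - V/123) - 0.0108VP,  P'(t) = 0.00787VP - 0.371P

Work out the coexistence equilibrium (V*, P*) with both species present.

From dP/dt = 0 with P > 0: 0.00787V* = 0.371, so V* = 47.1.
Substitute into dV/dt = 0: 0.903(1 - 47.1/123) = 0.0108P*.
The bracket is 0.617, giving P* = 0.557/0.0108 = 51.6.

V* ≈ 47.1, P* ≈ 51.6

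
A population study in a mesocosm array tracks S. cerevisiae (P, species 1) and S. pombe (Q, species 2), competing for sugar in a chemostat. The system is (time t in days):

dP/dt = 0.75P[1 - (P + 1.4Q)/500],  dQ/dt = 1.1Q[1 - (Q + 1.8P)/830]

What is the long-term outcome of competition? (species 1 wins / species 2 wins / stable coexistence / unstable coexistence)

Compare the nullcline intercepts: K1/α12 = 500/1.4 = 357 < K2 = 830; K2/α21 = 830/1.8 = 461 < K1 = 500.
Since both are reversed, neither can invade when rare; the interior point is a saddle.

unstable coexistence (outcome depends on initial conditions)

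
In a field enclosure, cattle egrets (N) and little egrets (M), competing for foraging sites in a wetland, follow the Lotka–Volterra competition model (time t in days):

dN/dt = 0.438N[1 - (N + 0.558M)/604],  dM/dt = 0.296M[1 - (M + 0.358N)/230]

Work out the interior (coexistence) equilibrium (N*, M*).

Setting both brackets to zero gives the nullclines N + 0.558M = 604 and 0.358N + M = 230.
Substituting M = 230 - 0.358N into the first: N(1 - 0.558·0.358) = 604 - 0.558·230.
So N* = 476/0.8 = 594, and then M* = 230 - 0.358·594 = 17.2.

N* ≈ 594, M* ≈ 17.2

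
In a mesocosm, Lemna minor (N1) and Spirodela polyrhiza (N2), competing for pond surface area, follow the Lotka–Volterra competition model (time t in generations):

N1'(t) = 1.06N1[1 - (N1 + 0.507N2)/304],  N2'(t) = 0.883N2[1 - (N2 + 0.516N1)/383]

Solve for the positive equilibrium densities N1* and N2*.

N1* ≈ 149, N2* ≈ 306

Setting both brackets to zero gives the nullclines N1 + 0.507N2 = 304 and 0.516N1 + N2 = 383.
Substituting N2 = 383 - 0.516N1 into the first: N1(1 - 0.507·0.516) = 304 - 0.507·383.
So N1* = 110/0.738 = 149, and then N2* = 383 - 0.516·149 = 306.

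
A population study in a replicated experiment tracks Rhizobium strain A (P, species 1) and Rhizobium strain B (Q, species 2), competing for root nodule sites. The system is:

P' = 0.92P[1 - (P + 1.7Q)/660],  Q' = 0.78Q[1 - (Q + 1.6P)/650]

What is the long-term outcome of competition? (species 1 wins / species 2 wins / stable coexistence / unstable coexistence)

unstable coexistence (outcome depends on initial conditions)

Compare the nullcline intercepts: K1/α12 = 660/1.7 = 388 < K2 = 650; K2/α21 = 650/1.6 = 406 < K1 = 660.
Since both are reversed, neither can invade when rare; the interior point is a saddle.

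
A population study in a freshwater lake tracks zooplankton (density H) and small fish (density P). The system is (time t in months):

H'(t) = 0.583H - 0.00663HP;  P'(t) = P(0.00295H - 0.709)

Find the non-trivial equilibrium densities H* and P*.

Set dP/dt = 0 with P > 0: 0.00295H - 0.709 = 0, so H* = 0.709/0.00295 = 240.
Set dH/dt = 0 with H > 0: 0.583 - 0.00663P = 0, so P* = 0.583/0.00663 = 87.9.

H* ≈ 240, P* ≈ 87.9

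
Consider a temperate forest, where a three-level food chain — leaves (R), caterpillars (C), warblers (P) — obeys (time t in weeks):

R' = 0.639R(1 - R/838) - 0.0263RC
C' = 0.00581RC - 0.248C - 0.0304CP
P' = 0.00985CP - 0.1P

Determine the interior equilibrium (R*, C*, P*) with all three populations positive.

R* ≈ 488, C* ≈ 10.2, P* ≈ 85.1

From dP/dt = 0: 0.00985C* = 0.1, so C* = 10.2.
From dR/dt = 0: 0.639(1 - R*/838) = 0.0263·10.2, giving R* = 838·(1 - 0.418) = 488.
From dC/dt = 0: 0.00581·488 - 0.248 = 0.0304P*, so P* = 2.59/0.0304 = 85.1.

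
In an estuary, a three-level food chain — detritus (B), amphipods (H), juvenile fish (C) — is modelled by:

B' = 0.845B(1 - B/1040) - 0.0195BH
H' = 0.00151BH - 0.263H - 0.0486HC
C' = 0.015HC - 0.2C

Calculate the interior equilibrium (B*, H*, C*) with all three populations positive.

B* ≈ 720, H* ≈ 13.3, C* ≈ 17

From dC/dt = 0: 0.015H* = 0.2, so H* = 13.3.
From dB/dt = 0: 0.845(1 - B*/1040) = 0.0195·13.3, giving B* = 1040·(1 - 0.308) = 720.
From dH/dt = 0: 0.00151·720 - 0.263 = 0.0486C*, so C* = 0.824/0.0486 = 17.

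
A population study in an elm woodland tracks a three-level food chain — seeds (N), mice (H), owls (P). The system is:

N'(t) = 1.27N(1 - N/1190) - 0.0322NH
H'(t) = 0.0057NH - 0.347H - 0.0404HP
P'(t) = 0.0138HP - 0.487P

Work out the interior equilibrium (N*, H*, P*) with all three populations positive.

N* ≈ 125, H* ≈ 35.3, P* ≈ 9.08

From dP/dt = 0: 0.0138H* = 0.487, so H* = 35.3.
From dN/dt = 0: 1.27(1 - N*/1190) = 0.0322·35.3, giving N* = 1190·(1 - 0.895) = 125.
From dH/dt = 0: 0.0057·125 - 0.347 = 0.0404P*, so P* = 0.367/0.0404 = 9.08.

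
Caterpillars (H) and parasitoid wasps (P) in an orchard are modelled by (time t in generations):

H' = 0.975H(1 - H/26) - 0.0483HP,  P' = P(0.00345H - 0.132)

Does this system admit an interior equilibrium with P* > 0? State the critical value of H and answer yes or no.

Threshold H = 38.3; K < 38.3, so no, the predator goes extinct.

The predator equation gives dP/dt > 0 only when H > 0.132/0.00345 = 38.3.
Without the predator, H → K = 26. Since 26 < 38.3, the predator cannot invade.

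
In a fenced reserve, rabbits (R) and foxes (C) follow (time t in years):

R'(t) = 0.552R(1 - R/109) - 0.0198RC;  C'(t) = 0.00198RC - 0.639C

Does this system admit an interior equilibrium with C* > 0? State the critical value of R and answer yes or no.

Threshold R = 323; K < 323, so no, the predator goes extinct.

The predator equation gives dC/dt > 0 only when R > 0.639/0.00198 = 323.
Without the predator, R → K = 109. Since 109 < 323, the predator cannot invade.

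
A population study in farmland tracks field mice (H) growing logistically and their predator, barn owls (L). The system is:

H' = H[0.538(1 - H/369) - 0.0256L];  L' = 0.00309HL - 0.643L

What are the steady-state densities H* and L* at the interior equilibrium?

H* ≈ 208, L* ≈ 9.16

From dL/dt = 0 with L > 0: 0.00309H* = 0.643, so H* = 208.
Substitute into dH/dt = 0: 0.538(1 - 208/369) = 0.0256L*.
The bracket is 0.436, giving L* = 0.235/0.0256 = 9.16.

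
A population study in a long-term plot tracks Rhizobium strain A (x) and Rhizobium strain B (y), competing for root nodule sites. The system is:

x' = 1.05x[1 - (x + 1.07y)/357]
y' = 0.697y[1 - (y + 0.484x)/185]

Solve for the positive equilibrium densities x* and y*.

x* ≈ 330, y* ≈ 25.3

Setting both brackets to zero gives the nullclines x + 1.07y = 357 and 0.484x + y = 185.
Substituting y = 185 - 0.484x into the first: x(1 - 1.07·0.484) = 357 - 1.07·185.
So x* = 159/0.482 = 330, and then y* = 185 - 0.484·330 = 25.3.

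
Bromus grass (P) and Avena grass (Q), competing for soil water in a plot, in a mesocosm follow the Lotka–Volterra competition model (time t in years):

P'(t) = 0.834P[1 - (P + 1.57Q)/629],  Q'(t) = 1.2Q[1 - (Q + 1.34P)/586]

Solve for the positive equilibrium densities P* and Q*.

P* ≈ 264, Q* ≈ 233

Setting both brackets to zero gives the nullclines P + 1.57Q = 629 and 1.34P + Q = 586.
Substituting Q = 586 - 1.34P into the first: P(1 - 1.57·1.34) = 629 - 1.57·586.
So P* = -291/-1.1 = 264, and then Q* = 586 - 1.34·264 = 233.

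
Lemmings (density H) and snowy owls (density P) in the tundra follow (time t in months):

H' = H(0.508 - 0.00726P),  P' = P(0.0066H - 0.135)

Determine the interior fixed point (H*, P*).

H* ≈ 20.5, P* ≈ 70

Set dP/dt = 0 with P > 0: 0.0066H - 0.135 = 0, so H* = 0.135/0.0066 = 20.5.
Set dH/dt = 0 with H > 0: 0.508 - 0.00726P = 0, so P* = 0.508/0.00726 = 70.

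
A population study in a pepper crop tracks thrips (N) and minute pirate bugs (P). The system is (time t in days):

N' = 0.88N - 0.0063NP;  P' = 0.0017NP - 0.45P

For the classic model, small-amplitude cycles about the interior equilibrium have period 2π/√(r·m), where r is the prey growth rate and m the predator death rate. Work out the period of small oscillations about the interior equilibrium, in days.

Here r = 0.88 and m = 0.45, so r·m = 0.396.
ω = √0.396 = 0.629 per day, hence T = 2π/ω ≈ 9.98 days.

T ≈ 9.98 days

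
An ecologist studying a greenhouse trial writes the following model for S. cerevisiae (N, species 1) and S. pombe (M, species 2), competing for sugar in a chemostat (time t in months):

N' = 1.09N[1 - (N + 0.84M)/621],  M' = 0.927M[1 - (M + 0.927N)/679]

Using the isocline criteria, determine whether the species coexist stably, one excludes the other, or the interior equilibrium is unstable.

stable coexistence

Compare the nullcline intercepts: K1/α12 = 621/0.84 = 739 > K2 = 679; K2/α21 = 679/0.927 = 732 > K1 = 621.
Since both inequalities hold, each species can invade when rare, so the interior equilibrium is stable.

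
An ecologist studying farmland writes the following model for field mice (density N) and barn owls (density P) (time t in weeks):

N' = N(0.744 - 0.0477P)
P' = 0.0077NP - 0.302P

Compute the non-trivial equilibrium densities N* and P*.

Set dP/dt = 0 with P > 0: 0.0077N - 0.302 = 0, so N* = 0.302/0.0077 = 39.2.
Set dN/dt = 0 with N > 0: 0.744 - 0.0477P = 0, so P* = 0.744/0.0477 = 15.6.

N* ≈ 39.2, P* ≈ 15.6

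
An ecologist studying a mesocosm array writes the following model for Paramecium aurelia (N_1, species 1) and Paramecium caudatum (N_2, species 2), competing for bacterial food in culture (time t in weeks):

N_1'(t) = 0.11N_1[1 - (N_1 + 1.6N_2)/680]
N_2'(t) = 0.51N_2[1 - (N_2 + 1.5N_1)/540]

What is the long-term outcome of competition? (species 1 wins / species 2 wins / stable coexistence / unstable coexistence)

Compare the nullcline intercepts: K1/α12 = 680/1.6 = 425 < K2 = 540; K2/α21 = 540/1.5 = 360 < K1 = 680.
Since both are reversed, neither can invade when rare; the interior point is a saddle.

unstable coexistence (outcome depends on initial conditions)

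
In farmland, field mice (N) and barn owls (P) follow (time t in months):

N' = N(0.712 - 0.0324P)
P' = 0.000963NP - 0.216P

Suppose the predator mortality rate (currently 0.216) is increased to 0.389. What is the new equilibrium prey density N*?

N* ≈ 404

At the interior fixed point, setting dP/dt = 0 with P > 0 fixes N* = (predator death rate)/(NP coefficient) — independent of the other coefficients.
With the change, N* = 0.389/0.000963 = 404; it rises from 224.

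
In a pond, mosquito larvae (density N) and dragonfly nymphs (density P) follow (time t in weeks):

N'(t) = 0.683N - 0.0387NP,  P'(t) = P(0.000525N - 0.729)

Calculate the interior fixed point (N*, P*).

Set dP/dt = 0 with P > 0: 0.000525N - 0.729 = 0, so N* = 0.729/0.000525 = 1390.
Set dN/dt = 0 with N > 0: 0.683 - 0.0387P = 0, so P* = 0.683/0.0387 = 17.6.

N* ≈ 1390, P* ≈ 17.6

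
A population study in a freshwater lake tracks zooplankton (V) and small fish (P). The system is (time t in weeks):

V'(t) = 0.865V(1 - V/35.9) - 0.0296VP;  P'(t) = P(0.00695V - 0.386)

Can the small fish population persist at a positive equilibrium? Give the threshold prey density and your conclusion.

Threshold V = 55.5; K < 55.5, so no, the predator goes extinct.

The predator equation gives dP/dt > 0 only when V > 0.386/0.00695 = 55.5.
Without the predator, V → K = 35.9. Since 35.9 < 55.5, the predator cannot invade.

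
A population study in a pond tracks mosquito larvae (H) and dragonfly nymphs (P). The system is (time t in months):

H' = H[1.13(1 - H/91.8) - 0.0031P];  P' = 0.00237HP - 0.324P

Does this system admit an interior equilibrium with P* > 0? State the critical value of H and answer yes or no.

The predator equation gives dP/dt > 0 only when H > 0.324/0.00237 = 137.
Without the predator, H → K = 91.8. Since 91.8 < 137, the predator cannot invade.

Threshold H = 137; K < 137, so no, the predator goes extinct.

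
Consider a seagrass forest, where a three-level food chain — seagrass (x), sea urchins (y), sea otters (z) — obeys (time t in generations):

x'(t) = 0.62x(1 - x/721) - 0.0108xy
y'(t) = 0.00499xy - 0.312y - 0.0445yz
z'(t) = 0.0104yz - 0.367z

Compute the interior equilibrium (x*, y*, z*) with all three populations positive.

From dz/dt = 0: 0.0104y* = 0.367, so y* = 35.3.
From dx/dt = 0: 0.62(1 - x*/721) = 0.0108·35.3, giving x* = 721·(1 - 0.615) = 278.
From dy/dt = 0: 0.00499·278 - 0.312 = 0.0445z*, so z* = 1.07/0.0445 = 24.1.

x* ≈ 278, y* ≈ 35.3, z* ≈ 24.1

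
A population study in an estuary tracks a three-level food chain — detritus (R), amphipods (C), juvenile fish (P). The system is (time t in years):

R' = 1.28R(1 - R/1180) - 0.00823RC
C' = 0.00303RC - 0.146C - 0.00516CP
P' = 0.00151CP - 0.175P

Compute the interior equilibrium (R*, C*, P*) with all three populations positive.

R* ≈ 301, C* ≈ 116, P* ≈ 148

From dP/dt = 0: 0.00151C* = 0.175, so C* = 116.
From dR/dt = 0: 1.28(1 - R*/1180) = 0.00823·116, giving R* = 1180·(1 - 0.745) = 301.
From dC/dt = 0: 0.00303·301 - 0.146 = 0.00516P*, so P* = 0.765/0.00516 = 148.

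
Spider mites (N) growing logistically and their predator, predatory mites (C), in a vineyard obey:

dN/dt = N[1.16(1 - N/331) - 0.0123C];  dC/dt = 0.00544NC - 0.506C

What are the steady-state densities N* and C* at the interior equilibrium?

From dC/dt = 0 with C > 0: 0.00544N* = 0.506, so N* = 93.
Substitute into dN/dt = 0: 1.16(1 - 93/331) = 0.0123C*.
The bracket is 0.719, giving C* = 0.834/0.0123 = 67.8.

N* ≈ 93, C* ≈ 67.8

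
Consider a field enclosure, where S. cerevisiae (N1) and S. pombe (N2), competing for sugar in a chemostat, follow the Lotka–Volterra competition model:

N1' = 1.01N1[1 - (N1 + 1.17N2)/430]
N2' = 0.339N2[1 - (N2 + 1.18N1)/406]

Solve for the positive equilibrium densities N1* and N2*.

N1* ≈ 118, N2* ≈ 266

Setting both brackets to zero gives the nullclines N1 + 1.17N2 = 430 and 1.18N1 + N2 = 406.
Substituting N2 = 406 - 1.18N1 into the first: N1(1 - 1.17·1.18) = 430 - 1.17·406.
So N1* = -45/-0.381 = 118, and then N2* = 406 - 1.18·118 = 266.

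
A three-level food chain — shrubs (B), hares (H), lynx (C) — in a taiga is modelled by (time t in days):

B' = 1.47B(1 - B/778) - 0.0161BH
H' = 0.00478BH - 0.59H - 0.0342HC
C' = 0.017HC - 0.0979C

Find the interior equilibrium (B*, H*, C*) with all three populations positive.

From dC/dt = 0: 0.017H* = 0.0979, so H* = 5.76.
From dB/dt = 0: 1.47(1 - B*/778) = 0.0161·5.76, giving B* = 778·(1 - 0.0631) = 729.
From dH/dt = 0: 0.00478·729 - 0.59 = 0.0342C*, so C* = 2.89/0.0342 = 84.6.

B* ≈ 729, H* ≈ 5.76, C* ≈ 84.6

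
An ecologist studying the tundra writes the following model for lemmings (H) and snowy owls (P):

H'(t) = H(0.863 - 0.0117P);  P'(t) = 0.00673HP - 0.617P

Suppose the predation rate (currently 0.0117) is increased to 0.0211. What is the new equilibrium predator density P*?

P* ≈ 40.9

At the interior fixed point, setting dH/dt = 0 with H > 0 fixes P* = (prey growth rate)/(HP coefficient) — independent of the other coefficients.
With the change, P* = 0.863/0.0211 = 40.9; it falls from 73.8.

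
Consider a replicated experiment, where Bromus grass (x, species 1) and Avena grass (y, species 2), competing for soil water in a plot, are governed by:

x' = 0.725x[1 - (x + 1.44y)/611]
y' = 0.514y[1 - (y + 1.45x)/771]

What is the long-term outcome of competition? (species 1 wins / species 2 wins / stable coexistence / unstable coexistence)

Compare the nullcline intercepts: K1/α12 = 611/1.44 = 424 < K2 = 771; K2/α21 = 771/1.45 = 532 < K1 = 611.
Since both are reversed, neither can invade when rare; the interior point is a saddle.

unstable coexistence (outcome depends on initial conditions)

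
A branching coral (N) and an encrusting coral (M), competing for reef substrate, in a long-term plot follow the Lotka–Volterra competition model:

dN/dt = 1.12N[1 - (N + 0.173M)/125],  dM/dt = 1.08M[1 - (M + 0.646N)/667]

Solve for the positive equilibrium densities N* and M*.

Setting both brackets to zero gives the nullclines N + 0.173M = 125 and 0.646N + M = 667.
Substituting M = 667 - 0.646N into the first: N(1 - 0.173·0.646) = 125 - 0.173·667.
So N* = 9.61/0.888 = 10.8, and then M* = 667 - 0.646·10.8 = 660.

N* ≈ 10.8, M* ≈ 660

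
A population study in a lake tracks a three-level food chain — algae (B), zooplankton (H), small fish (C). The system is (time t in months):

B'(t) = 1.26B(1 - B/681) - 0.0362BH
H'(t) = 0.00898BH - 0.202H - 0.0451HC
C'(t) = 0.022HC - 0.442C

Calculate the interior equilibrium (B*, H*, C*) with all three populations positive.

B* ≈ 288, H* ≈ 20.1, C* ≈ 52.8

From dC/dt = 0: 0.022H* = 0.442, so H* = 20.1.
From dB/dt = 0: 1.26(1 - B*/681) = 0.0362·20.1, giving B* = 681·(1 - 0.577) = 288.
From dH/dt = 0: 0.00898·288 - 0.202 = 0.0451C*, so C* = 2.38/0.0451 = 52.8.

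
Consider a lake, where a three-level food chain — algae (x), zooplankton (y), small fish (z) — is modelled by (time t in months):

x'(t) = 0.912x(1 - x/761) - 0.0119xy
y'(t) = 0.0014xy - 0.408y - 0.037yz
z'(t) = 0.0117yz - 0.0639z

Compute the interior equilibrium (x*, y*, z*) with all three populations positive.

From dz/dt = 0: 0.0117y* = 0.0639, so y* = 5.46.
From dx/dt = 0: 0.912(1 - x*/761) = 0.0119·5.46, giving x* = 761·(1 - 0.0713) = 707.
From dy/dt = 0: 0.0014·707 - 0.408 = 0.037z*, so z* = 0.581/0.037 = 15.7.

x* ≈ 707, y* ≈ 5.46, z* ≈ 15.7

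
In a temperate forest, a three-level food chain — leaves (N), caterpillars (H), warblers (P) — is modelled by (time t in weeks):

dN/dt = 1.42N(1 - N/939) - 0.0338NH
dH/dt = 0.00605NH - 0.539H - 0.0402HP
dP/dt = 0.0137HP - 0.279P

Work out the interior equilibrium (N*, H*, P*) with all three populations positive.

N* ≈ 484, H* ≈ 20.4, P* ≈ 59.4

From dP/dt = 0: 0.0137H* = 0.279, so H* = 20.4.
From dN/dt = 0: 1.42(1 - N*/939) = 0.0338·20.4, giving N* = 939·(1 - 0.485) = 484.
From dH/dt = 0: 0.00605·484 - 0.539 = 0.0402P*, so P* = 2.39/0.0402 = 59.4.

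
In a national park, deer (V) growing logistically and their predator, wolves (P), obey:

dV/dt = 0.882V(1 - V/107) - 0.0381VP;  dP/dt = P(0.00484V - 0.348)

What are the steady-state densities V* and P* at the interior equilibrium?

From dP/dt = 0 with P > 0: 0.00484V* = 0.348, so V* = 71.9.
Substitute into dV/dt = 0: 0.882(1 - 71.9/107) = 0.0381P*.
The bracket is 0.328, giving P* = 0.289/0.0381 = 7.59.

V* ≈ 71.9, P* ≈ 7.59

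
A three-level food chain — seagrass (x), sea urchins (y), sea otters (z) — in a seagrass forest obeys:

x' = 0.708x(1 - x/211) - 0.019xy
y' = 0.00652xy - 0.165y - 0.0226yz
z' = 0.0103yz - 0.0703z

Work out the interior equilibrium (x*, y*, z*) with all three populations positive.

From dz/dt = 0: 0.0103y* = 0.0703, so y* = 6.83.
From dx/dt = 0: 0.708(1 - x*/211) = 0.019·6.83, giving x* = 211·(1 - 0.183) = 172.
From dy/dt = 0: 0.00652·172 - 0.165 = 0.0226z*, so z* = 0.959/0.0226 = 42.4.

x* ≈ 172, y* ≈ 6.83, z* ≈ 42.4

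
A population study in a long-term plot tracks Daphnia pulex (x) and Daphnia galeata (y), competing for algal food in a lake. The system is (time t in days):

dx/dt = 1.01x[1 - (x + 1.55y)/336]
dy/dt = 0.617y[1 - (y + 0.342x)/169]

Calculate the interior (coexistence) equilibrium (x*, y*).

x* ≈ 158, y* ≈ 115

Setting both brackets to zero gives the nullclines x + 1.55y = 336 and 0.342x + y = 169.
Substituting y = 169 - 0.342x into the first: x(1 - 1.55·0.342) = 336 - 1.55·169.
So x* = 74.1/0.47 = 158, and then y* = 169 - 0.342·158 = 115.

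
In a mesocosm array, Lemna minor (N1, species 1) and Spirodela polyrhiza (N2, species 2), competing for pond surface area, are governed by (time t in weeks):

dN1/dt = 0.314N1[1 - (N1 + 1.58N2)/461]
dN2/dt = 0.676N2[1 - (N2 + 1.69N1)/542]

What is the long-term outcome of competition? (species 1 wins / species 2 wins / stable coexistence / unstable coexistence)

Compare the nullcline intercepts: K1/α12 = 461/1.58 = 292 < K2 = 542; K2/α21 = 542/1.69 = 321 < K1 = 461.
Since both are reversed, neither can invade when rare; the interior point is a saddle.

unstable coexistence (outcome depends on initial conditions)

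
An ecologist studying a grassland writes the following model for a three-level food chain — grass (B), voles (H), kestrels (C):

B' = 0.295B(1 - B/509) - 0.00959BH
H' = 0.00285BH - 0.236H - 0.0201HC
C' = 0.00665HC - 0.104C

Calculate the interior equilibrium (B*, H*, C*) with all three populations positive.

From dC/dt = 0: 0.00665H* = 0.104, so H* = 15.6.
From dB/dt = 0: 0.295(1 - B*/509) = 0.00959·15.6, giving B* = 509·(1 - 0.508) = 250.
From dH/dt = 0: 0.00285·250 - 0.236 = 0.0201C*, so C* = 0.477/0.0201 = 23.7.

B* ≈ 250, H* ≈ 15.6, C* ≈ 23.7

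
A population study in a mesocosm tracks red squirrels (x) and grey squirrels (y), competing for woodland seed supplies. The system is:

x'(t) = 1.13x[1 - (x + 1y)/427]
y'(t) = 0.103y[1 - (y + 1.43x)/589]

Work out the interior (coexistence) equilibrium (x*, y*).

Setting both brackets to zero gives the nullclines x + 1y = 427 and 1.43x + y = 589.
Substituting y = 589 - 1.43x into the first: x(1 - 1·1.43) = 427 - 1·589.
So x* = -162/-0.43 = 377, and then y* = 589 - 1.43·377 = 50.3.

x* ≈ 377, y* ≈ 50.3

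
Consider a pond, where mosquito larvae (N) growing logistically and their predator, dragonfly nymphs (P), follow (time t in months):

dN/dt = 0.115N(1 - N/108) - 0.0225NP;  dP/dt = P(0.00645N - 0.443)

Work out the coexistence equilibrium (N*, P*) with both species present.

N* ≈ 68.7, P* ≈ 1.86

From dP/dt = 0 with P > 0: 0.00645N* = 0.443, so N* = 68.7.
Substitute into dN/dt = 0: 0.115(1 - 68.7/108) = 0.0225P*.
The bracket is 0.364, giving P* = 0.0419/0.0225 = 1.86.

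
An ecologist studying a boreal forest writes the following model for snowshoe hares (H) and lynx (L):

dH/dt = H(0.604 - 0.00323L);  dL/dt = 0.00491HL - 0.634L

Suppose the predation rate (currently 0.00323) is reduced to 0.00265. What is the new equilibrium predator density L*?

L* ≈ 228

At the interior fixed point, setting dH/dt = 0 with H > 0 fixes L* = (prey growth rate)/(HL coefficient) — independent of the other coefficients.
With the change, L* = 0.604/0.00265 = 228; it rises from 187.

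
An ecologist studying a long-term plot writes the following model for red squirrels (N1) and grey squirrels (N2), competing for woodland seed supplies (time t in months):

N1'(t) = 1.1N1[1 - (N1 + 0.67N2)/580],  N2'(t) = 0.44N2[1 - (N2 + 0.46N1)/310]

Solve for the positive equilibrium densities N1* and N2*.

Setting both brackets to zero gives the nullclines N1 + 0.67N2 = 580 and 0.46N1 + N2 = 310.
Substituting N2 = 310 - 0.46N1 into the first: N1(1 - 0.67·0.46) = 580 - 0.67·310.
So N1* = 372/0.692 = 538, and then N2* = 310 - 0.46·538 = 62.4.

N1* ≈ 538, N2* ≈ 62.4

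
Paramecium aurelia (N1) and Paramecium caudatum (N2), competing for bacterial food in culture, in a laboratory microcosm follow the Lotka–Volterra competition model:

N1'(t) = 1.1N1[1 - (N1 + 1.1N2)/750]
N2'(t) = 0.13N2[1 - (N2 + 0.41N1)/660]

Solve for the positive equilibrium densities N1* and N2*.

N1* ≈ 43.7, N2* ≈ 642

Setting both brackets to zero gives the nullclines N1 + 1.1N2 = 750 and 0.41N1 + N2 = 660.
Substituting N2 = 660 - 0.41N1 into the first: N1(1 - 1.1·0.41) = 750 - 1.1·660.
So N1* = 24/0.549 = 43.7, and then N2* = 660 - 0.41·43.7 = 642.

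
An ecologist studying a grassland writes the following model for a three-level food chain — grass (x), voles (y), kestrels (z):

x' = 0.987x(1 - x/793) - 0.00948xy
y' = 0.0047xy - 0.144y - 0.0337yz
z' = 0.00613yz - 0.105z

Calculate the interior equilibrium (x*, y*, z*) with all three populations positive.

From dz/dt = 0: 0.00613y* = 0.105, so y* = 17.1.
From dx/dt = 0: 0.987(1 - x*/793) = 0.00948·17.1, giving x* = 793·(1 - 0.165) = 663.
From dy/dt = 0: 0.0047·663 - 0.144 = 0.0337z*, so z* = 2.97/0.0337 = 88.1.

x* ≈ 663, y* ≈ 17.1, z* ≈ 88.1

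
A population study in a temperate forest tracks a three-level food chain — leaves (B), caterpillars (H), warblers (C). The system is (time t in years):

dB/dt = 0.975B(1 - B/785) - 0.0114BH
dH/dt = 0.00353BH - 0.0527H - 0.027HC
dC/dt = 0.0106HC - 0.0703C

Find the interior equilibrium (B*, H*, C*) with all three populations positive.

B* ≈ 724, H* ≈ 6.63, C* ≈ 92.7

From dC/dt = 0: 0.0106H* = 0.0703, so H* = 6.63.
From dB/dt = 0: 0.975(1 - B*/785) = 0.0114·6.63, giving B* = 785·(1 - 0.0775) = 724.
From dH/dt = 0: 0.00353·724 - 0.0527 = 0.027C*, so C* = 2.5/0.027 = 92.7.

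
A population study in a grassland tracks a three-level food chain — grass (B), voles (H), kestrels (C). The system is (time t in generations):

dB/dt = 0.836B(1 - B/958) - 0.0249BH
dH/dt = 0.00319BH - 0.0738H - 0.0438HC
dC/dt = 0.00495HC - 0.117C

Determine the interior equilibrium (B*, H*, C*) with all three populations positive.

From dC/dt = 0: 0.00495H* = 0.117, so H* = 23.6.
From dB/dt = 0: 0.836(1 - B*/958) = 0.0249·23.6, giving B* = 958·(1 - 0.704) = 284.
From dH/dt = 0: 0.00319·284 - 0.0738 = 0.0438C*, so C* = 0.831/0.0438 = 19.

B* ≈ 284, H* ≈ 23.6, C* ≈ 19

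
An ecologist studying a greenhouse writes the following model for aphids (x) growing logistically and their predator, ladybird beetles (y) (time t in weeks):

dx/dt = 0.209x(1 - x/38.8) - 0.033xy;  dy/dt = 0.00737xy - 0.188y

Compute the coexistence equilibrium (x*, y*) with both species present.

x* ≈ 25.5, y* ≈ 2.17

From dy/dt = 0 with y > 0: 0.00737x* = 0.188, so x* = 25.5.
Substitute into dx/dt = 0: 0.209(1 - 25.5/38.8) = 0.033y*.
The bracket is 0.343, giving y* = 0.0716/0.033 = 2.17.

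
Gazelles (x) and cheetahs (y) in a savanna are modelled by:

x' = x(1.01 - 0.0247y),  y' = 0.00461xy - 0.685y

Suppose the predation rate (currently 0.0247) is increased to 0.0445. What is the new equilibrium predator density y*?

At the interior fixed point, setting dx/dt = 0 with x > 0 fixes y* = (prey growth rate)/(xy coefficient) — independent of the other coefficients.
With the change, y* = 1.01/0.0445 = 22.7; it falls from 40.9.

y* ≈ 22.7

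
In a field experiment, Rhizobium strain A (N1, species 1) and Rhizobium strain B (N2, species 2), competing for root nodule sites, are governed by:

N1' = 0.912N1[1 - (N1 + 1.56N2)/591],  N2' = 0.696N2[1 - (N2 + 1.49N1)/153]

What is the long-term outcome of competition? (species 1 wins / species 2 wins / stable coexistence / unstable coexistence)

species 1 excludes species 2

Compare the nullcline intercepts: K1/α12 = 591/1.56 = 379 > K2 = 153; K2/α21 = 153/1.49 = 103 < K1 = 591.
Since the inequalities point opposite ways, species 1 can invade but species 2 cannot.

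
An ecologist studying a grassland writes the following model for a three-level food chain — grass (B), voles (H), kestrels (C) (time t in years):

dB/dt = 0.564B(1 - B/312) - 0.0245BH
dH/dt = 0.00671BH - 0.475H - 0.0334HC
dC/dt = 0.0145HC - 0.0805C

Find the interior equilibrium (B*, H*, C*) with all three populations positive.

From dC/dt = 0: 0.0145H* = 0.0805, so H* = 5.55.
From dB/dt = 0: 0.564(1 - B*/312) = 0.0245·5.55, giving B* = 312·(1 - 0.241) = 237.
From dH/dt = 0: 0.00671·237 - 0.475 = 0.0334C*, so C* = 1.11/0.0334 = 33.3.

B* ≈ 237, H* ≈ 5.55, C* ≈ 33.3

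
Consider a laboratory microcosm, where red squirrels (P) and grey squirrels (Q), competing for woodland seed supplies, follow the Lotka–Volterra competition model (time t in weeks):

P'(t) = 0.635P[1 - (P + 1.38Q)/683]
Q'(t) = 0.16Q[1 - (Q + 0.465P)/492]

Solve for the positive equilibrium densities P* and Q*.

Setting both brackets to zero gives the nullclines P + 1.38Q = 683 and 0.465P + Q = 492.
Substituting Q = 492 - 0.465P into the first: P(1 - 1.38·0.465) = 683 - 1.38·492.
So P* = 4.04/0.358 = 11.3, and then Q* = 492 - 0.465·11.3 = 487.

P* ≈ 11.3, Q* ≈ 487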